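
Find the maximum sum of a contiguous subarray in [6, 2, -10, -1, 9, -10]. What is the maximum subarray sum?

Using Kadane's algorithm on [6, 2, -10, -1, 9, -10]:

Scanning through the array:
Position 1 (value 2): max_ending_here = 8, max_so_far = 8
Position 2 (value -10): max_ending_here = -2, max_so_far = 8
Position 3 (value -1): max_ending_here = -1, max_so_far = 8
Position 4 (value 9): max_ending_here = 9, max_so_far = 9
Position 5 (value -10): max_ending_here = -1, max_so_far = 9

Maximum subarray: [9]
Maximum sum: 9

The maximum subarray is [9] with sum 9. This subarray runs from index 4 to index 4.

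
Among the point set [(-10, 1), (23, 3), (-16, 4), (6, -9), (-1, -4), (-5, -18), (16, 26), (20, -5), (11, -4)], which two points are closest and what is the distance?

Computing all pairwise distances among 9 points:

d((-10, 1), (23, 3)) = 33.0606
d((-10, 1), (-16, 4)) = 6.7082 <-- minimum
d((-10, 1), (6, -9)) = 18.868
d((-10, 1), (-1, -4)) = 10.2956
d((-10, 1), (-5, -18)) = 19.6469
d((-10, 1), (16, 26)) = 36.0694
d((-10, 1), (20, -5)) = 30.5941
d((-10, 1), (11, -4)) = 21.587
d((23, 3), (-16, 4)) = 39.0128
d((23, 3), (6, -9)) = 20.8087
d((23, 3), (-1, -4)) = 25.0
d((23, 3), (-5, -18)) = 35.0
d((23, 3), (16, 26)) = 24.0416
d((23, 3), (20, -5)) = 8.544
d((23, 3), (11, -4)) = 13.8924
d((-16, 4), (6, -9)) = 25.5539
d((-16, 4), (-1, -4)) = 17.0
d((-16, 4), (-5, -18)) = 24.5967
d((-16, 4), (16, 26)) = 38.833
d((-16, 4), (20, -5)) = 37.108
d((-16, 4), (11, -4)) = 28.1603
d((6, -9), (-1, -4)) = 8.6023
d((6, -9), (-5, -18)) = 14.2127
d((6, -9), (16, 26)) = 36.4005
d((6, -9), (20, -5)) = 14.5602
d((6, -9), (11, -4)) = 7.0711
d((-1, -4), (-5, -18)) = 14.5602
d((-1, -4), (16, 26)) = 34.4819
d((-1, -4), (20, -5)) = 21.0238
d((-1, -4), (11, -4)) = 12.0
d((-5, -18), (16, 26)) = 48.7545
d((-5, -18), (20, -5)) = 28.178
d((-5, -18), (11, -4)) = 21.2603
d((16, 26), (20, -5)) = 31.257
d((16, 26), (11, -4)) = 30.4138
d((20, -5), (11, -4)) = 9.0554

Closest pair: (-10, 1) and (-16, 4) with distance 6.7082

The closest pair is (-10, 1) and (-16, 4) with Euclidean distance 6.7082. For 9 points, brute-force pairwise comparison is shown above. For large n, the divide-and-conquer algorithm (sort by x, recurse on halves, check the dividing strip) achieves O(n log n).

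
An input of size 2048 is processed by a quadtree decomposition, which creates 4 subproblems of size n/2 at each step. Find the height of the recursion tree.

For divide and conquer with division factor 2:

Problem sizes at each level:
Level 0: 2048
Level 1: 1024
Level 2: 512
Level 3: 256
Level 4: 128
Level 5: 64
Level 6: 32
Level 7: 16
Level 8: 8
Level 9: 4
Level 10: 2
Level 11: 1

The root is level 0 and the size-1 base case is level 11 (the tree spans levels 0 through 11, i.e. 12 levels counting the root), so the depth is the number of divisions: log_2(2048) = 11

The recursion tree depth is log_2(2048) = 11. At each level, the problem size is divided by 2, so it takes 11 divisions to reduce to a base case of size 1. The algorithm makes 4 recursive calls at each level.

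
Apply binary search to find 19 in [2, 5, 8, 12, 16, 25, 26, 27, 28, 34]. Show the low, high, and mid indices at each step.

Binary search for 19 in [2, 5, 8, 12, 16, 25, 26, 27, 28, 34]:

lo=0, hi=9, mid=4, arr[mid]=16 -> 16 < 19, search right half
lo=5, hi=9, mid=7, arr[mid]=27 -> 27 > 19, search left half
lo=5, hi=6, mid=5, arr[mid]=25 -> 25 > 19, search left half
lo=5 > hi=4, target 19 not found

Binary search determines that 19 is not in the array after 3 comparisons. The search space was exhausted without finding the target.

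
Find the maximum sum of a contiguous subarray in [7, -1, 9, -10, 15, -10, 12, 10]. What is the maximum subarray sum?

Using Kadane's algorithm on [7, -1, 9, -10, 15, -10, 12, 10]:

Scanning through the array:
Position 1 (value -1): max_ending_here = 6, max_so_far = 7
Position 2 (value 9): max_ending_here = 15, max_so_far = 15
Position 3 (value -10): max_ending_here = 5, max_so_far = 15
Position 4 (value 15): max_ending_here = 20, max_so_far = 20
Position 5 (value -10): max_ending_here = 10, max_so_far = 20
Position 6 (value 12): max_ending_here = 22, max_so_far = 22
Position 7 (value 10): max_ending_here = 32, max_so_far = 32

Maximum subarray: [7, -1, 9, -10, 15, -10, 12, 10]
Maximum sum: 32

The maximum subarray is [7, -1, 9, -10, 15, -10, 12, 10] with sum 32. This subarray runs from index 0 to index 7.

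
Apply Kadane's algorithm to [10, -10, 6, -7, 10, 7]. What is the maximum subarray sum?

Using Kadane's algorithm on [10, -10, 6, -7, 10, 7]:

Scanning through the array:
Position 1 (value -10): max_ending_here = 0, max_so_far = 10
Position 2 (value 6): max_ending_here = 6, max_so_far = 10
Position 3 (value -7): max_ending_here = -1, max_so_far = 10
Position 4 (value 10): max_ending_here = 10, max_so_far = 10
Position 5 (value 7): max_ending_here = 17, max_so_far = 17

Maximum subarray: [10, 7]
Maximum sum: 17

The maximum subarray is [10, 7] with sum 17. This subarray runs from index 4 to index 5.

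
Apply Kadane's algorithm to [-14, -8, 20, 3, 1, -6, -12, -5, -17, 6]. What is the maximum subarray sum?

Using Kadane's algorithm on [-14, -8, 20, 3, 1, -6, -12, -5, -17, 6]:

Scanning through the array:
Position 1 (value -8): max_ending_here = -8, max_so_far = -8
Position 2 (value 20): max_ending_here = 20, max_so_far = 20
Position 3 (value 3): max_ending_here = 23, max_so_far = 23
Position 4 (value 1): max_ending_here = 24, max_so_far = 24
Position 5 (value -6): max_ending_here = 18, max_so_far = 24
Position 6 (value -12): max_ending_here = 6, max_so_far = 24
Position 7 (value -5): max_ending_here = 1, max_so_far = 24
Position 8 (value -17): max_ending_here = -16, max_so_far = 24
Position 9 (value 6): max_ending_here = 6, max_so_far = 24

Maximum subarray: [20, 3, 1]
Maximum sum: 24

The maximum subarray is [20, 3, 1] with sum 24. This subarray runs from index 2 to index 4.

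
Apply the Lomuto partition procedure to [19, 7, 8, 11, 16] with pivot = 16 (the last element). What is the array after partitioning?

Lomuto partition with pivot = 16:

Initial array: [19, 7, 8, 11, 16]

arr[0]=19 > 16: no swap
arr[1]=7 <= 16: swap with position 0, array becomes [7, 19, 8, 11, 16]
arr[2]=8 <= 16: swap with position 1, array becomes [7, 8, 19, 11, 16]
arr[3]=11 <= 16: swap with position 2, array becomes [7, 8, 11, 19, 16]

Place pivot at position 3: [7, 8, 11, 16, 19]
Pivot position: 3

After partitioning with pivot 16, the array becomes [7, 8, 11, 16, 19]. The pivot is placed at index 3. All elements to the left of the pivot are <= 16, and all elements to the right are > 16.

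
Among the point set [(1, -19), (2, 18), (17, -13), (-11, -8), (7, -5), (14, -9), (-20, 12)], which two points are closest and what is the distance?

Computing all pairwise distances among 7 points:

d((1, -19), (2, 18)) = 37.0135
d((1, -19), (17, -13)) = 17.088
d((1, -19), (-11, -8)) = 16.2788
d((1, -19), (7, -5)) = 15.2315
d((1, -19), (14, -9)) = 16.4012
d((1, -19), (-20, 12)) = 37.4433
d((2, 18), (17, -13)) = 34.4384
d((2, 18), (-11, -8)) = 29.0689
d((2, 18), (7, -5)) = 23.5372
d((2, 18), (14, -9)) = 29.5466
d((2, 18), (-20, 12)) = 22.8035
d((17, -13), (-11, -8)) = 28.4429
d((17, -13), (7, -5)) = 12.8062
d((17, -13), (14, -9)) = 5.0 <-- minimum
d((17, -13), (-20, 12)) = 44.6542
d((-11, -8), (7, -5)) = 18.2483
d((-11, -8), (14, -9)) = 25.02
d((-11, -8), (-20, 12)) = 21.9317
d((7, -5), (14, -9)) = 8.0623
d((7, -5), (-20, 12)) = 31.9061
d((14, -9), (-20, 12)) = 39.9625

Closest pair: (17, -13) and (14, -9) with distance 5.0

The closest pair is (17, -13) and (14, -9) with Euclidean distance 5.0. For 7 points, brute-force pairwise comparison is shown above. For large n, the divide-and-conquer algorithm (sort by x, recurse on halves, check the dividing strip) achieves O(n log n).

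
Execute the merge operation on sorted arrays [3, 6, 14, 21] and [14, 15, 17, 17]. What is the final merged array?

Merging process:

Compare 3 vs 14: take 3 from left. Merged: [3]
Compare 6 vs 14: take 6 from left. Merged: [3, 6]
Compare 14 vs 14: take 14 from left. Merged: [3, 6, 14]
Compare 21 vs 14: take 14 from right. Merged: [3, 6, 14, 14]
Compare 21 vs 15: take 15 from right. Merged: [3, 6, 14, 14, 15]
Compare 21 vs 17: take 17 from right. Merged: [3, 6, 14, 14, 15, 17]
Compare 21 vs 17: take 17 from right. Merged: [3, 6, 14, 14, 15, 17, 17]
Append remaining from left: [21]. Merged: [3, 6, 14, 14, 15, 17, 17, 21]

Final merged array: [3, 6, 14, 14, 15, 17, 17, 21]
Total comparisons: 7

The merged array is [3, 6, 14, 14, 15, 17, 17, 21], requiring 7 comparisons. The merge step runs in O(n) time where n is the total number of elements.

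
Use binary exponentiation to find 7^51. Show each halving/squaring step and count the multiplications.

Computing 7^51 by squaring (build up from 7^1; each line after the first costs one multiplication):

7^1 = 7
7^2 = (7^1)^2 = 7^2 = 49
7^3 = 7 * 7^2 = 7 * 49 = 343
7^6 = (7^3)^2 = 343^2 = 117649
7^12 = (7^6)^2 = 117649^2 = 13841287201
7^24 = (7^12)^2 = 13841287201^2 = 191581231380566414401
7^25 = 7 * 7^24 = 7 * 191581231380566414401 = 1341068619663964900807
7^50 = (7^25)^2 = 1341068619663964900807^2 = 1798465042647412146620280340569649349251249
7^51 = 7 * 7^50 = 7 * 1798465042647412146620280340569649349251249 = 12589255298531885026341962383987545444758743

Result: 12589255298531885026341962383987545444758743
Multiplications needed: 8 (8 lines after 7^1)

7^51 = 12589255298531885026341962383987545444758743. Using exponentiation by squaring, this requires 8 multiplications. The key idea: if the exponent is even, square the half-power; if odd, multiply by the base once.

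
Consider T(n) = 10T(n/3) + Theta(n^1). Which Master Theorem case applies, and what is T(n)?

Master Theorem for T(n) = 10T(n/3) + O(n^1):

a = 10, b = 3, c = 1
log_b(a) = log_3(10) = 2.0959

Case 1: c = 1 < log_3(10) = 2.0959
T(n) = O(n^(log_3 10))

For T(n) = 10T(n/3) + O(n^1): log_3(10) = 2.0959. This is Case 1 of the Master Theorem (c < log_b(a), work dominated by leaves), giving O(n^(log_3 10)).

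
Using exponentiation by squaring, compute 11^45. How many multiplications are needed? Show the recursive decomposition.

Computing 11^45 by squaring (build up from 11^1; each line after the first costs one multiplication):

11^1 = 11
11^2 = (11^1)^2 = 11^2 = 121
11^4 = (11^2)^2 = 121^2 = 14641
11^5 = 11 * 11^4 = 11 * 14641 = 161051
11^10 = (11^5)^2 = 161051^2 = 25937424601
11^11 = 11 * 11^10 = 11 * 25937424601 = 285311670611
11^22 = (11^11)^2 = 285311670611^2 = 81402749386839761113321
11^44 = (11^22)^2 = 81402749386839761113321^2 = 6626407607736641103900260617069258125403649041
11^45 = 11 * 11^44 = 11 * 6626407607736641103900260617069258125403649041 = 72890483685103052142902866787761839379440139451

Result: 72890483685103052142902866787761839379440139451
Multiplications needed: 8 (8 lines after 11^1)

11^45 = 72890483685103052142902866787761839379440139451. Using exponentiation by squaring, this requires 8 multiplications. The key idea: if the exponent is even, square the half-power; if odd, multiply by the base once.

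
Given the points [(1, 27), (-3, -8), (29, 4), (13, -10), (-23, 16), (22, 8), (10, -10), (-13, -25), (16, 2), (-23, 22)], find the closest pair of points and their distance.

Computing all pairwise distances among 10 points:

d((1, 27), (-3, -8)) = 35.2278
d((1, 27), (29, 4)) = 36.2353
d((1, 27), (13, -10)) = 38.8973
d((1, 27), (-23, 16)) = 26.4008
d((1, 27), (22, 8)) = 28.3196
d((1, 27), (10, -10)) = 38.0789
d((1, 27), (-13, -25)) = 53.8516
d((1, 27), (16, 2)) = 29.1548
d((1, 27), (-23, 22)) = 24.5153
d((-3, -8), (29, 4)) = 34.176
d((-3, -8), (13, -10)) = 16.1245
d((-3, -8), (-23, 16)) = 31.241
d((-3, -8), (22, 8)) = 29.6816
d((-3, -8), (10, -10)) = 13.1529
d((-3, -8), (-13, -25)) = 19.7231
d((-3, -8), (16, 2)) = 21.4709
d((-3, -8), (-23, 22)) = 36.0555
d((29, 4), (13, -10)) = 21.2603
d((29, 4), (-23, 16)) = 53.3667
d((29, 4), (22, 8)) = 8.0623
d((29, 4), (10, -10)) = 23.6008
d((29, 4), (-13, -25)) = 51.0392
d((29, 4), (16, 2)) = 13.1529
d((29, 4), (-23, 22)) = 55.0273
d((13, -10), (-23, 16)) = 44.4072
d((13, -10), (22, 8)) = 20.1246
d((13, -10), (10, -10)) = 3.0 <-- minimum
d((13, -10), (-13, -25)) = 30.0167
d((13, -10), (16, 2)) = 12.3693
d((13, -10), (-23, 22)) = 48.1664
d((-23, 16), (22, 8)) = 45.7056
d((-23, 16), (10, -10)) = 42.0119
d((-23, 16), (-13, -25)) = 42.2019
d((-23, 16), (16, 2)) = 41.4367
d((-23, 16), (-23, 22)) = 6.0
d((22, 8), (10, -10)) = 21.6333
d((22, 8), (-13, -25)) = 48.1041
d((22, 8), (16, 2)) = 8.4853
d((22, 8), (-23, 22)) = 47.1275
d((10, -10), (-13, -25)) = 27.4591
d((10, -10), (16, 2)) = 13.4164
d((10, -10), (-23, 22)) = 45.9674
d((-13, -25), (16, 2)) = 39.6232
d((-13, -25), (-23, 22)) = 48.0521
d((16, 2), (-23, 22)) = 43.8292

Closest pair: (13, -10) and (10, -10) with distance 3.0

The closest pair is (13, -10) and (10, -10) with Euclidean distance 3.0. For 10 points, brute-force pairwise comparison is shown above. For large n, the divide-and-conquer algorithm (sort by x, recurse on halves, check the dividing strip) achieves O(n log n).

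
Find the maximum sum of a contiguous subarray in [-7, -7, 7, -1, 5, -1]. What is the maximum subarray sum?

Using Kadane's algorithm on [-7, -7, 7, -1, 5, -1]:

Scanning through the array:
Position 1 (value -7): max_ending_here = -7, max_so_far = -7
Position 2 (value 7): max_ending_here = 7, max_so_far = 7
Position 3 (value -1): max_ending_here = 6, max_so_far = 7
Position 4 (value 5): max_ending_here = 11, max_so_far = 11
Position 5 (value -1): max_ending_here = 10, max_so_far = 11

Maximum subarray: [7, -1, 5]
Maximum sum: 11

The maximum subarray is [7, -1, 5] with sum 11. This subarray runs from index 2 to index 4.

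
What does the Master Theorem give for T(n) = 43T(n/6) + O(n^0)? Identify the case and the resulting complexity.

Master Theorem for T(n) = 43T(n/6) + O(n^0):

a = 43, b = 6, c = 0
log_b(a) = log_6(43) = 2.0992

Case 1: c = 0 < log_6(43) = 2.0992
T(n) = O(n^(log_6 43))

For T(n) = 43T(n/6) + O(n^0): log_6(43) = 2.0992. This is Case 1 of the Master Theorem (c < log_b(a), work dominated by leaves), giving O(n^(log_6 43)).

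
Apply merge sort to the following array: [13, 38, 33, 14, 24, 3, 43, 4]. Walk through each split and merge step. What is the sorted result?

Merge sort trace:

Split: [13, 38, 33, 14, 24, 3, 43, 4] -> [13, 38, 33, 14] and [24, 3, 43, 4]
  Split: [13, 38, 33, 14] -> [13, 38] and [33, 14]
    Split: [13, 38] -> [13] and [38]
    Merge: [13] + [38] -> [13, 38]
    Split: [33, 14] -> [33] and [14]
    Merge: [33] + [14] -> [14, 33]
  Merge: [13, 38] + [14, 33] -> [13, 14, 33, 38]
  Split: [24, 3, 43, 4] -> [24, 3] and [43, 4]
    Split: [24, 3] -> [24] and [3]
    Merge: [24] + [3] -> [3, 24]
    Split: [43, 4] -> [43] and [4]
    Merge: [43] + [4] -> [4, 43]
  Merge: [3, 24] + [4, 43] -> [3, 4, 24, 43]
Merge: [13, 14, 33, 38] + [3, 4, 24, 43] -> [3, 4, 13, 14, 24, 33, 38, 43]

Final sorted array: [3, 4, 13, 14, 24, 33, 38, 43]

The merge sort proceeds by recursively splitting the array and merging sorted halves.
After all merges, the sorted array is [3, 4, 13, 14, 24, 33, 38, 43].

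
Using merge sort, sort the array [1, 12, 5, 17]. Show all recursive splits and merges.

Merge sort trace:

Split: [1, 12, 5, 17] -> [1, 12] and [5, 17]
  Split: [1, 12] -> [1] and [12]
  Merge: [1] + [12] -> [1, 12]
  Split: [5, 17] -> [5] and [17]
  Merge: [5] + [17] -> [5, 17]
Merge: [1, 12] + [5, 17] -> [1, 5, 12, 17]

Final sorted array: [1, 5, 12, 17]

The merge sort proceeds by recursively splitting the array and merging sorted halves.
After all merges, the sorted array is [1, 5, 12, 17].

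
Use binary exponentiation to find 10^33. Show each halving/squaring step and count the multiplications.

Computing 10^33 by squaring (build up from 10^1; each line after the first costs one multiplication):

10^1 = 10
10^2 = (10^1)^2 = 10^2 = 100
10^4 = (10^2)^2 = 100^2 = 10000
10^8 = (10^4)^2 = 10000^2 = 100000000
10^16 = (10^8)^2 = 100000000^2 = 10000000000000000
10^32 = (10^16)^2 = 10000000000000000^2 = 100000000000000000000000000000000
10^33 = 10 * 10^32 = 10 * 100000000000000000000000000000000 = 1000000000000000000000000000000000

Result: 1000000000000000000000000000000000
Multiplications needed: 6 (6 lines after 10^1)

10^33 = 1000000000000000000000000000000000. Using exponentiation by squaring, this requires 6 multiplications. The key idea: if the exponent is even, square the half-power; if odd, multiply by the base once.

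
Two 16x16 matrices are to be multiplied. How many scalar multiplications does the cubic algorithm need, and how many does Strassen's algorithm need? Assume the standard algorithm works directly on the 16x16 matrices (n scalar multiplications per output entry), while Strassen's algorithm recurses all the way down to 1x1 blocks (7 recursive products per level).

Matrix multiplication for 16x16 matrices:

Standard algorithm: 16^3 = 4096 multiplications
Strassen's algorithm: 7^(log2(16)) = 7^4 = 2401 multiplications
Savings: 4096 - 2401 = 1695 multiplications

Standard: 4096 multiplications (16^3). Strassen: 2401 multiplications (7^4). Strassen reduces 8 recursive multiplications to 7 at each level.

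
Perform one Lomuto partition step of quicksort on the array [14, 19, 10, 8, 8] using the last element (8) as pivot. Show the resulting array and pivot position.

Lomuto partition with pivot = 8:

Initial array: [14, 19, 10, 8, 8]

arr[0]=14 > 8: no swap
arr[1]=19 > 8: no swap
arr[2]=10 > 8: no swap
arr[3]=8 <= 8: swap with position 0, array becomes [8, 19, 10, 14, 8]

Place pivot at position 1: [8, 8, 10, 14, 19]
Pivot position: 1

After partitioning with pivot 8, the array becomes [8, 8, 10, 14, 19]. The pivot is placed at index 1. All elements to the left of the pivot are <= 8, and all elements to the right are > 8.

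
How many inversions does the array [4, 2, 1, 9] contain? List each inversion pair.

Finding inversions in [4, 2, 1, 9]:

(0, 1): arr[0]=4 > arr[1]=2
(0, 2): arr[0]=4 > arr[2]=1
(1, 2): arr[1]=2 > arr[2]=1

Total inversions: 3

The array has 3 inversion(s): (0,1), (0,2), (1,2). Each pair (i,j) satisfies i < j and arr[i] > arr[j].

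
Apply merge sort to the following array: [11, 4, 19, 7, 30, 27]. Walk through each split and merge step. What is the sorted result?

Merge sort trace:

Split: [11, 4, 19, 7, 30, 27] -> [11, 4, 19] and [7, 30, 27]
  Split: [11, 4, 19] -> [11] and [4, 19]
    Split: [4, 19] -> [4] and [19]
    Merge: [4] + [19] -> [4, 19]
  Merge: [11] + [4, 19] -> [4, 11, 19]
  Split: [7, 30, 27] -> [7] and [30, 27]
    Split: [30, 27] -> [30] and [27]
    Merge: [30] + [27] -> [27, 30]
  Merge: [7] + [27, 30] -> [7, 27, 30]
Merge: [4, 11, 19] + [7, 27, 30] -> [4, 7, 11, 19, 27, 30]

Final sorted array: [4, 7, 11, 19, 27, 30]

The merge sort proceeds by recursively splitting the array and merging sorted halves.
After all merges, the sorted array is [4, 7, 11, 19, 27, 30].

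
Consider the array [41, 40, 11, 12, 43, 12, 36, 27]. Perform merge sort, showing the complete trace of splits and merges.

Merge sort trace:

Split: [41, 40, 11, 12, 43, 12, 36, 27] -> [41, 40, 11, 12] and [43, 12, 36, 27]
  Split: [41, 40, 11, 12] -> [41, 40] and [11, 12]
    Split: [41, 40] -> [41] and [40]
    Merge: [41] + [40] -> [40, 41]
    Split: [11, 12] -> [11] and [12]
    Merge: [11] + [12] -> [11, 12]
  Merge: [40, 41] + [11, 12] -> [11, 12, 40, 41]
  Split: [43, 12, 36, 27] -> [43, 12] and [36, 27]
    Split: [43, 12] -> [43] and [12]
    Merge: [43] + [12] -> [12, 43]
    Split: [36, 27] -> [36] and [27]
    Merge: [36] + [27] -> [27, 36]
  Merge: [12, 43] + [27, 36] -> [12, 27, 36, 43]
Merge: [11, 12, 40, 41] + [12, 27, 36, 43] -> [11, 12, 12, 27, 36, 40, 41, 43]

Final sorted array: [11, 12, 12, 27, 36, 40, 41, 43]

The merge sort proceeds by recursively splitting the array and merging sorted halves.
After all merges, the sorted array is [11, 12, 12, 27, 36, 40, 41, 43].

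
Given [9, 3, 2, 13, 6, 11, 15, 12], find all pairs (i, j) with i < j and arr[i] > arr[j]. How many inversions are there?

Finding inversions in [9, 3, 2, 13, 6, 11, 15, 12]:

(0, 1): arr[0]=9 > arr[1]=3
(0, 2): arr[0]=9 > arr[2]=2
(0, 4): arr[0]=9 > arr[4]=6
(1, 2): arr[1]=3 > arr[2]=2
(3, 4): arr[3]=13 > arr[4]=6
(3, 5): arr[3]=13 > arr[5]=11
(3, 7): arr[3]=13 > arr[7]=12
(6, 7): arr[6]=15 > arr[7]=12

Total inversions: 8

The array has 8 inversion(s): (0,1), (0,2), (0,4), (1,2), (3,4), (3,5), (3,7), (6,7). Each pair (i,j) satisfies i < j and arr[i] > arr[j].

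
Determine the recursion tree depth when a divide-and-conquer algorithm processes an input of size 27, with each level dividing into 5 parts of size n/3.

For divide and conquer with division factor 3:

Problem sizes at each level:
Level 0: 27
Level 1: 9
Level 2: 3
Level 3: 1

The root is level 0 and the size-1 base case is level 3 (the tree spans levels 0 through 3, i.e. 4 levels counting the root), so the depth is the number of divisions: log_3(27) = 3

The recursion tree depth is log_3(27) = 3. At each level, the problem size is divided by 3, so it takes 3 divisions to reduce to a base case of size 1. The algorithm makes 5 recursive calls at each level.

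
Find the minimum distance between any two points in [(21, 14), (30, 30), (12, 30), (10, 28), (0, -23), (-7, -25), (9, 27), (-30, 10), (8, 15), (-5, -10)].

Computing all pairwise distances among 10 points:

d((21, 14), (30, 30)) = 18.3576
d((21, 14), (12, 30)) = 18.3576
d((21, 14), (10, 28)) = 17.8045
d((21, 14), (0, -23)) = 42.5441
d((21, 14), (-7, -25)) = 48.0104
d((21, 14), (9, 27)) = 17.6918
d((21, 14), (-30, 10)) = 51.1566
d((21, 14), (8, 15)) = 13.0384
d((21, 14), (-5, -10)) = 35.3836
d((30, 30), (12, 30)) = 18.0
d((30, 30), (10, 28)) = 20.0998
d((30, 30), (0, -23)) = 60.9016
d((30, 30), (-7, -25)) = 66.2873
d((30, 30), (9, 27)) = 21.2132
d((30, 30), (-30, 10)) = 63.2456
d((30, 30), (8, 15)) = 26.6271
d((30, 30), (-5, -10)) = 53.1507
d((12, 30), (10, 28)) = 2.8284
d((12, 30), (0, -23)) = 54.3415
d((12, 30), (-7, -25)) = 58.1893
d((12, 30), (9, 27)) = 4.2426
d((12, 30), (-30, 10)) = 46.5188
d((12, 30), (8, 15)) = 15.5242
d((12, 30), (-5, -10)) = 43.4626
d((10, 28), (0, -23)) = 51.9711
d((10, 28), (-7, -25)) = 55.6597
d((10, 28), (9, 27)) = 1.4142 <-- minimum
d((10, 28), (-30, 10)) = 43.8634
d((10, 28), (8, 15)) = 13.1529
d((10, 28), (-5, -10)) = 40.8534
d((0, -23), (-7, -25)) = 7.2801
d((0, -23), (9, 27)) = 50.8035
d((0, -23), (-30, 10)) = 44.5982
d((0, -23), (8, 15)) = 38.833
d((0, -23), (-5, -10)) = 13.9284
d((-7, -25), (9, 27)) = 54.4059
d((-7, -25), (-30, 10)) = 41.8808
d((-7, -25), (8, 15)) = 42.72
d((-7, -25), (-5, -10)) = 15.1327
d((9, 27), (-30, 10)) = 42.5441
d((9, 27), (8, 15)) = 12.0416
d((9, 27), (-5, -10)) = 39.5601
d((-30, 10), (8, 15)) = 38.3275
d((-30, 10), (-5, -10)) = 32.0156
d((8, 15), (-5, -10)) = 28.178

Closest pair: (10, 28) and (9, 27) with distance 1.4142

The closest pair is (10, 28) and (9, 27) with Euclidean distance 1.4142. For 10 points, brute-force pairwise comparison is shown above. For large n, the divide-and-conquer algorithm (sort by x, recurse on halves, check the dividing strip) achieves O(n log n).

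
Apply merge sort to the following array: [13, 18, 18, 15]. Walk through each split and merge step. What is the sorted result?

Merge sort trace:

Split: [13, 18, 18, 15] -> [13, 18] and [18, 15]
  Split: [13, 18] -> [13] and [18]
  Merge: [13] + [18] -> [13, 18]
  Split: [18, 15] -> [18] and [15]
  Merge: [18] + [15] -> [15, 18]
Merge: [13, 18] + [15, 18] -> [13, 15, 18, 18]

Final sorted array: [13, 15, 18, 18]

The merge sort proceeds by recursively splitting the array and merging sorted halves.
After all merges, the sorted array is [13, 15, 18, 18].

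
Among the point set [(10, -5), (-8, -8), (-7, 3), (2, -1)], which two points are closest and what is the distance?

Computing all pairwise distances among 4 points:

d((10, -5), (-8, -8)) = 18.2483
d((10, -5), (-7, 3)) = 18.7883
d((10, -5), (2, -1)) = 8.9443 <-- minimum
d((-8, -8), (-7, 3)) = 11.0454
d((-8, -8), (2, -1)) = 12.2066
d((-7, 3), (2, -1)) = 9.8489

Closest pair: (10, -5) and (2, -1) with distance 8.9443

The closest pair is (10, -5) and (2, -1) with Euclidean distance 8.9443. For 4 points, brute-force pairwise comparison is shown above. For large n, the divide-and-conquer algorithm (sort by x, recurse on halves, check the dividing strip) achieves O(n log n).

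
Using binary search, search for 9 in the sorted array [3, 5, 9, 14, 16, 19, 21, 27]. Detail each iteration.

Binary search for 9 in [3, 5, 9, 14, 16, 19, 21, 27]:

lo=0, hi=7, mid=3, arr[mid]=14 -> 14 > 9, search left half
lo=0, hi=2, mid=1, arr[mid]=5 -> 5 < 9, search right half
lo=2, hi=2, mid=2, arr[mid]=9 -> Found target at index 2!

Binary search finds 9 at index 2 after 3 comparisons. The search repeatedly halves the search space by comparing with the middle element.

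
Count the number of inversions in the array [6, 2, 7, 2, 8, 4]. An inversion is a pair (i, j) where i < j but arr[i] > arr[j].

Finding inversions in [6, 2, 7, 2, 8, 4]:

(0, 1): arr[0]=6 > arr[1]=2
(0, 3): arr[0]=6 > arr[3]=2
(0, 5): arr[0]=6 > arr[5]=4
(2, 3): arr[2]=7 > arr[3]=2
(2, 5): arr[2]=7 > arr[5]=4
(4, 5): arr[4]=8 > arr[5]=4

Total inversions: 6

The array has 6 inversion(s): (0,1), (0,3), (0,5), (2,3), (2,5), (4,5). Each pair (i,j) satisfies i < j and arr[i] > arr[j].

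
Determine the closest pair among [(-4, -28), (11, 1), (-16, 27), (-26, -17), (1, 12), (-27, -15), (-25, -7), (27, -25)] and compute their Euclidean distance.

Computing all pairwise distances among 8 points:

d((-4, -28), (11, 1)) = 32.6497
d((-4, -28), (-16, 27)) = 56.2939
d((-4, -28), (-26, -17)) = 24.5967
d((-4, -28), (1, 12)) = 40.3113
d((-4, -28), (-27, -15)) = 26.4197
d((-4, -28), (-25, -7)) = 29.6985
d((-4, -28), (27, -25)) = 31.1448
d((11, 1), (-16, 27)) = 37.4833
d((11, 1), (-26, -17)) = 41.1461
d((11, 1), (1, 12)) = 14.8661
d((11, 1), (-27, -15)) = 41.2311
d((11, 1), (-25, -7)) = 36.8782
d((11, 1), (27, -25)) = 30.5287
d((-16, 27), (-26, -17)) = 45.1221
d((-16, 27), (1, 12)) = 22.6716
d((-16, 27), (-27, -15)) = 43.4166
d((-16, 27), (-25, -7)) = 35.171
d((-16, 27), (27, -25)) = 67.4759
d((-26, -17), (1, 12)) = 39.6232
d((-26, -17), (-27, -15)) = 2.2361 <-- minimum
d((-26, -17), (-25, -7)) = 10.0499
d((-26, -17), (27, -25)) = 53.6004
d((1, 12), (-27, -15)) = 38.8973
d((1, 12), (-25, -7)) = 32.2025
d((1, 12), (27, -25)) = 45.2217
d((-27, -15), (-25, -7)) = 8.2462
d((-27, -15), (27, -25)) = 54.9181
d((-25, -7), (27, -25)) = 55.0273

Closest pair: (-26, -17) and (-27, -15) with distance 2.2361

The closest pair is (-26, -17) and (-27, -15) with Euclidean distance 2.2361. For 8 points, brute-force pairwise comparison is shown above. For large n, the divide-and-conquer algorithm (sort by x, recurse on halves, check the dividing strip) achieves O(n log n).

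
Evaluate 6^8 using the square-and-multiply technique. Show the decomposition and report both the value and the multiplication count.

Computing 6^8 by squaring (build up from 6^1; each line after the first costs one multiplication):

6^1 = 6
6^2 = (6^1)^2 = 6^2 = 36
6^4 = (6^2)^2 = 36^2 = 1296
6^8 = (6^4)^2 = 1296^2 = 1679616

Result: 1679616
Multiplications needed: 3 (3 lines after 6^1)

6^8 = 1679616. Using exponentiation by squaring, this requires 3 multiplications. The key idea: if the exponent is even, square the half-power; if odd, multiply by the base once.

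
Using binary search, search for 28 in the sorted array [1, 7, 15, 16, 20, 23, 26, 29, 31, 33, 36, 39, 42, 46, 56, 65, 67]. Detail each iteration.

Binary search for 28 in [1, 7, 15, 16, 20, 23, 26, 29, 31, 33, 36, 39, 42, 46, 56, 65, 67]:

lo=0, hi=16, mid=8, arr[mid]=31 -> 31 > 28, search left half
lo=0, hi=7, mid=3, arr[mid]=16 -> 16 < 28, search right half
lo=4, hi=7, mid=5, arr[mid]=23 -> 23 < 28, search right half
lo=6, hi=7, mid=6, arr[mid]=26 -> 26 < 28, search right half
lo=7, hi=7, mid=7, arr[mid]=29 -> 29 > 28, search left half
lo=7 > hi=6, target 28 not found

Binary search determines that 28 is not in the array after 5 comparisons. The search space was exhausted without finding the target.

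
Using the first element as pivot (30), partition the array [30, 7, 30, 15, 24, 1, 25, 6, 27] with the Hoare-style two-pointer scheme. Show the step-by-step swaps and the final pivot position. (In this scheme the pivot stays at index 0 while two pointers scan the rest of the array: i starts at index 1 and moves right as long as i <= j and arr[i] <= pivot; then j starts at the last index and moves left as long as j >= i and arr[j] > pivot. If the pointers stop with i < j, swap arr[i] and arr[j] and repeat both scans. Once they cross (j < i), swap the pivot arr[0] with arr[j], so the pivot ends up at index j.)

Hoare-style two-pointer partition with pivot = 30:

Initial array: [30, 7, 30, 15, 24, 1, 25, 6, 27]

Pointers start at i = 1, j = 8.
i ends at 9, j ends at 8: the pointers have crossed (j < i), so scanning stops.

Swap pivot arr[0] with arr[8] to place pivot at position 8: [27, 7, 30, 15, 24, 1, 25, 6, 30]
Pivot position: 8

After partitioning with pivot 30, the array becomes [27, 7, 30, 15, 24, 1, 25, 6, 30]. The pivot is placed at index 8. All elements to the left of the pivot are <= 30, and all elements to the right are > 30.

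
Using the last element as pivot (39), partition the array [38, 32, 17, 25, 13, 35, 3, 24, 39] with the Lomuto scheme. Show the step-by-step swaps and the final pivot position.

Lomuto partition with pivot = 39:

Initial array: [38, 32, 17, 25, 13, 35, 3, 24, 39]

arr[0]=38 <= 39: swap with position 0, array becomes [38, 32, 17, 25, 13, 35, 3, 24, 39]
arr[1]=32 <= 39: swap with position 1, array becomes [38, 32, 17, 25, 13, 35, 3, 24, 39]
arr[2]=17 <= 39: swap with position 2, array becomes [38, 32, 17, 25, 13, 35, 3, 24, 39]
arr[3]=25 <= 39: swap with position 3, array becomes [38, 32, 17, 25, 13, 35, 3, 24, 39]
arr[4]=13 <= 39: swap with position 4, array becomes [38, 32, 17, 25, 13, 35, 3, 24, 39]
arr[5]=35 <= 39: swap with position 5, array becomes [38, 32, 17, 25, 13, 35, 3, 24, 39]
arr[6]=3 <= 39: swap with position 6, array becomes [38, 32, 17, 25, 13, 35, 3, 24, 39]
arr[7]=24 <= 39: swap with position 7, array becomes [38, 32, 17, 25, 13, 35, 3, 24, 39]

Place pivot at position 8: [38, 32, 17, 25, 13, 35, 3, 24, 39]
Pivot position: 8

After partitioning with pivot 39, the array becomes [38, 32, 17, 25, 13, 35, 3, 24, 39]. The pivot is placed at index 8. All elements to the left of the pivot are <= 39, and all elements to the right are > 39.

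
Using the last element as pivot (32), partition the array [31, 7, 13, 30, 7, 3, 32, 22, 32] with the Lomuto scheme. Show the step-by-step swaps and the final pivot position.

Lomuto partition with pivot = 32:

Initial array: [31, 7, 13, 30, 7, 3, 32, 22, 32]

arr[0]=31 <= 32: swap with position 0, array becomes [31, 7, 13, 30, 7, 3, 32, 22, 32]
arr[1]=7 <= 32: swap with position 1, array becomes [31, 7, 13, 30, 7, 3, 32, 22, 32]
arr[2]=13 <= 32: swap with position 2, array becomes [31, 7, 13, 30, 7, 3, 32, 22, 32]
arr[3]=30 <= 32: swap with position 3, array becomes [31, 7, 13, 30, 7, 3, 32, 22, 32]
arr[4]=7 <= 32: swap with position 4, array becomes [31, 7, 13, 30, 7, 3, 32, 22, 32]
arr[5]=3 <= 32: swap with position 5, array becomes [31, 7, 13, 30, 7, 3, 32, 22, 32]
arr[6]=32 <= 32: swap with position 6, array becomes [31, 7, 13, 30, 7, 3, 32, 22, 32]
arr[7]=22 <= 32: swap with position 7, array becomes [31, 7, 13, 30, 7, 3, 32, 22, 32]

Place pivot at position 8: [31, 7, 13, 30, 7, 3, 32, 22, 32]
Pivot position: 8

After partitioning with pivot 32, the array becomes [31, 7, 13, 30, 7, 3, 32, 22, 32]. The pivot is placed at index 8. All elements to the left of the pivot are <= 32, and all elements to the right are > 32.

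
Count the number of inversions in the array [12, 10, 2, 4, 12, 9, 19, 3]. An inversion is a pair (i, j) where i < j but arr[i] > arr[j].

Finding inversions in [12, 10, 2, 4, 12, 9, 19, 3]:

(0, 1): arr[0]=12 > arr[1]=10
(0, 2): arr[0]=12 > arr[2]=2
(0, 3): arr[0]=12 > arr[3]=4
(0, 5): arr[0]=12 > arr[5]=9
(0, 7): arr[0]=12 > arr[7]=3
(1, 2): arr[1]=10 > arr[2]=2
(1, 3): arr[1]=10 > arr[3]=4
(1, 5): arr[1]=10 > arr[5]=9
(1, 7): arr[1]=10 > arr[7]=3
(3, 7): arr[3]=4 > arr[7]=3
(4, 5): arr[4]=12 > arr[5]=9
(4, 7): arr[4]=12 > arr[7]=3
(5, 7): arr[5]=9 > arr[7]=3
(6, 7): arr[6]=19 > arr[7]=3

Total inversions: 14

The array has 14 inversion(s): (0,1), (0,2), (0,3), (0,5), (0,7), (1,2), (1,3), (1,5), (1,7), (3,7), (4,5), (4,7), (5,7), (6,7). Each pair (i,j) satisfies i < j and arr[i] > arr[j].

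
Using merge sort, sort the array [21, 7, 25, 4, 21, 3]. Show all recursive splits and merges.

Merge sort trace:

Split: [21, 7, 25, 4, 21, 3] -> [21, 7, 25] and [4, 21, 3]
  Split: [21, 7, 25] -> [21] and [7, 25]
    Split: [7, 25] -> [7] and [25]
    Merge: [7] + [25] -> [7, 25]
  Merge: [21] + [7, 25] -> [7, 21, 25]
  Split: [4, 21, 3] -> [4] and [21, 3]
    Split: [21, 3] -> [21] and [3]
    Merge: [21] + [3] -> [3, 21]
  Merge: [4] + [3, 21] -> [3, 4, 21]
Merge: [7, 21, 25] + [3, 4, 21] -> [3, 4, 7, 21, 21, 25]

Final sorted array: [3, 4, 7, 21, 21, 25]

The merge sort proceeds by recursively splitting the array and merging sorted halves.
After all merges, the sorted array is [3, 4, 7, 21, 21, 25].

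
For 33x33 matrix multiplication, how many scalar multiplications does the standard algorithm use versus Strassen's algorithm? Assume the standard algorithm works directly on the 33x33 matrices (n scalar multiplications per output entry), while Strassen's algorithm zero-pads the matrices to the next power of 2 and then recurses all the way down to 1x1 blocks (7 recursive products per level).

Matrix multiplication for 33x33 matrices:

Strassen's algorithm requires power-of-2 dimensions. Pad 33x33 to 64x64 (next power of 2).

Standard algorithm: 33^3 = 35937 multiplications
Strassen's algorithm: 7^(log2(64)) = 7^6 = 117649 multiplications
Difference: 35937 - 117649 = -81712 (Strassen uses MORE here due to padding overhead — for small or just-over-power-of-2 n, padding can outweigh the per-level savings)

Standard: 35937 multiplications (33^3). Strassen: 117649 multiplications (7^6, after padding to 64x64). Strassen reduces 8 recursive multiplications to 7 at each level.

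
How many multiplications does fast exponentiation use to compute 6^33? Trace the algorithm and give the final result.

Computing 6^33 by squaring (build up from 6^1; each line after the first costs one multiplication):

6^1 = 6
6^2 = (6^1)^2 = 6^2 = 36
6^4 = (6^2)^2 = 36^2 = 1296
6^8 = (6^4)^2 = 1296^2 = 1679616
6^16 = (6^8)^2 = 1679616^2 = 2821109907456
6^32 = (6^16)^2 = 2821109907456^2 = 7958661109946400884391936
6^33 = 6 * 6^32 = 6 * 7958661109946400884391936 = 47751966659678405306351616

Result: 47751966659678405306351616
Multiplications needed: 6 (6 lines after 6^1)

6^33 = 47751966659678405306351616. Using exponentiation by squaring, this requires 6 multiplications. The key idea: if the exponent is even, square the half-power; if odd, multiply by the base once.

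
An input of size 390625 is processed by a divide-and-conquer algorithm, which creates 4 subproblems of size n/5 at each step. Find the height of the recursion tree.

For divide and conquer with division factor 5:

Problem sizes at each level:
Level 0: 390625
Level 1: 78125
Level 2: 15625
Level 3: 3125
Level 4: 625
Level 5: 125
Level 6: 25
Level 7: 5
Level 8: 1

The root is level 0 and the size-1 base case is level 8 (the tree spans levels 0 through 8, i.e. 9 levels counting the root), so the depth is the number of divisions: log_5(390625) = 8

The recursion tree depth is log_5(390625) = 8. At each level, the problem size is divided by 5, so it takes 8 divisions to reduce to a base case of size 1. The algorithm makes 4 recursive calls at each level.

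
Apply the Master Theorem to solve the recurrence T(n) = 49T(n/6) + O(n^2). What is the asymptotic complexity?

Master Theorem for T(n) = 49T(n/6) + O(n^2):

a = 49, b = 6, c = 2
log_b(a) = log_6(49) = 2.1721

Case 1: c = 2 < log_6(49) = 2.1721
T(n) = O(n^(log_6 49))

For T(n) = 49T(n/6) + O(n^2): log_6(49) = 2.1721. This is Case 1 of the Master Theorem (c < log_b(a), work dominated by leaves), giving O(n^(log_6 49)).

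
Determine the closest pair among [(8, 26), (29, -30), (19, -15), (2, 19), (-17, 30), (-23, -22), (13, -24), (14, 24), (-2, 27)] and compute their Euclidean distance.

Computing all pairwise distances among 9 points:

d((8, 26), (29, -30)) = 59.808
d((8, 26), (19, -15)) = 42.45
d((8, 26), (2, 19)) = 9.2195
d((8, 26), (-17, 30)) = 25.318
d((8, 26), (-23, -22)) = 57.1402
d((8, 26), (13, -24)) = 50.2494
d((8, 26), (14, 24)) = 6.3246 <-- minimum
d((8, 26), (-2, 27)) = 10.0499
d((29, -30), (19, -15)) = 18.0278
d((29, -30), (2, 19)) = 55.9464
d((29, -30), (-17, 30)) = 75.6042
d((29, -30), (-23, -22)) = 52.6118
d((29, -30), (13, -24)) = 17.088
d((29, -30), (14, 24)) = 56.0446
d((29, -30), (-2, 27)) = 64.8845
d((19, -15), (2, 19)) = 38.0132
d((19, -15), (-17, 30)) = 57.6281
d((19, -15), (-23, -22)) = 42.5793
d((19, -15), (13, -24)) = 10.8167
d((19, -15), (14, 24)) = 39.3192
d((19, -15), (-2, 27)) = 46.9574
d((2, 19), (-17, 30)) = 21.9545
d((2, 19), (-23, -22)) = 48.0208
d((2, 19), (13, -24)) = 44.3847
d((2, 19), (14, 24)) = 13.0
d((2, 19), (-2, 27)) = 8.9443
d((-17, 30), (-23, -22)) = 52.345
d((-17, 30), (13, -24)) = 61.7738
d((-17, 30), (14, 24)) = 31.5753
d((-17, 30), (-2, 27)) = 15.2971
d((-23, -22), (13, -24)) = 36.0555
d((-23, -22), (14, 24)) = 59.0339
d((-23, -22), (-2, 27)) = 53.3104
d((13, -24), (14, 24)) = 48.0104
d((13, -24), (-2, 27)) = 53.1601
d((14, 24), (-2, 27)) = 16.2788

Closest pair: (8, 26) and (14, 24) with distance 6.3246

The closest pair is (8, 26) and (14, 24) with Euclidean distance 6.3246. For 9 points, brute-force pairwise comparison is shown above. For large n, the divide-and-conquer algorithm (sort by x, recurse on halves, check the dividing strip) achieves O(n log n).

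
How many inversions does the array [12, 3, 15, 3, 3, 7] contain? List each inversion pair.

Finding inversions in [12, 3, 15, 3, 3, 7]:

(0, 1): arr[0]=12 > arr[1]=3
(0, 3): arr[0]=12 > arr[3]=3
(0, 4): arr[0]=12 > arr[4]=3
(0, 5): arr[0]=12 > arr[5]=7
(2, 3): arr[2]=15 > arr[3]=3
(2, 4): arr[2]=15 > arr[4]=3
(2, 5): arr[2]=15 > arr[5]=7

Total inversions: 7

The array has 7 inversion(s): (0,1), (0,3), (0,4), (0,5), (2,3), (2,4), (2,5). Each pair (i,j) satisfies i < j and arr[i] > arr[j].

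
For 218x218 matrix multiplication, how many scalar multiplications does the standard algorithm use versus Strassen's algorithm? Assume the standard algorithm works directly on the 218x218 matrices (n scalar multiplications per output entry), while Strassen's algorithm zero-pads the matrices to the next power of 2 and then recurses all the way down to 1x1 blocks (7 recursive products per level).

Matrix multiplication for 218x218 matrices:

Strassen's algorithm requires power-of-2 dimensions. Pad 218x218 to 256x256 (next power of 2).

Standard algorithm: 218^3 = 10360232 multiplications
Strassen's algorithm: 7^(log2(256)) = 7^8 = 5764801 multiplications
Savings: 10360232 - 5764801 = 4595431 multiplications

Standard: 10360232 multiplications (218^3). Strassen: 5764801 multiplications (7^8, after padding to 256x256). Strassen reduces 8 recursive multiplications to 7 at each level.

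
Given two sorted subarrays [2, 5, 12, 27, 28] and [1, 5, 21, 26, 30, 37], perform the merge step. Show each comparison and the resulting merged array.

Merging process:

Compare 2 vs 1: take 1 from right. Merged: [1]
Compare 2 vs 5: take 2 from left. Merged: [1, 2]
Compare 5 vs 5: take 5 from left. Merged: [1, 2, 5]
Compare 12 vs 5: take 5 from right. Merged: [1, 2, 5, 5]
Compare 12 vs 21: take 12 from left. Merged: [1, 2, 5, 5, 12]
Compare 27 vs 21: take 21 from right. Merged: [1, 2, 5, 5, 12, 21]
Compare 27 vs 26: take 26 from right. Merged: [1, 2, 5, 5, 12, 21, 26]
Compare 27 vs 30: take 27 from left. Merged: [1, 2, 5, 5, 12, 21, 26, 27]
Compare 28 vs 30: take 28 from left. Merged: [1, 2, 5, 5, 12, 21, 26, 27, 28]
Append remaining from right: [30, 37]. Merged: [1, 2, 5, 5, 12, 21, 26, 27, 28, 30, 37]

Final merged array: [1, 2, 5, 5, 12, 21, 26, 27, 28, 30, 37]
Total comparisons: 9

The merged array is [1, 2, 5, 5, 12, 21, 26, 27, 28, 30, 37], requiring 9 comparisons. The merge step runs in O(n) time where n is the total number of elements.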